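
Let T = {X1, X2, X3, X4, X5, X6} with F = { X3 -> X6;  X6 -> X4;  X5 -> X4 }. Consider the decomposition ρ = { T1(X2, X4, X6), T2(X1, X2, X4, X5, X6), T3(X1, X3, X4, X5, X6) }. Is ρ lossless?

No

Chase test. Columns are X1, X2, X3, X4, X5, X6; row i has aⱼ where attribute j ∈ Ti, else bᵢⱼ.
Initial tableau (one row per fragment):
  row 1: b11 a2 b13 a4 b15 a6
  row 2: a1 a2 b23 a4 a5 a6
  row 3: a1 b32 a3 a4 a5 a6
No row becomes fully distinguished — the join is lossy.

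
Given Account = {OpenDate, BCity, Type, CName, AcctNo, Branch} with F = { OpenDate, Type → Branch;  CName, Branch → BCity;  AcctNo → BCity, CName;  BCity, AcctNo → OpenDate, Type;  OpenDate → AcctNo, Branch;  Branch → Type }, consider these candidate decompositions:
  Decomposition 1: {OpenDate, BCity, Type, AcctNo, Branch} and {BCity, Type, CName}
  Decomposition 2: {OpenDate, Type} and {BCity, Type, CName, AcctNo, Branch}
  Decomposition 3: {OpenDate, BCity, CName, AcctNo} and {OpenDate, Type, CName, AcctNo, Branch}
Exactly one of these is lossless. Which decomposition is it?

Decomposition 3

Decomposition 1: common = {BCity, Type}, closure = {BCity, Type} → lossy.
Decomposition 2: common = {Type}, closure = {Type} → lossy.
Decomposition 3: common = {OpenDate, CName, AcctNo}, closure = {OpenDate, BCity, Type, CName, AcctNo, Branch} → lossless.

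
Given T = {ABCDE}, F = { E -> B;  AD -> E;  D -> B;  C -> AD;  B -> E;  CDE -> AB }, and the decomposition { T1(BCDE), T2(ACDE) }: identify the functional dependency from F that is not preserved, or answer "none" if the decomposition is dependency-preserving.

E → B lies within T1.
AD → E lies within T2.
D → B lies within T1.
C → AD lies within T2.
B → E lies within T1.
CDE → AB: restricted closure across fragments reaches AB.
Every dependency is enforceable on the fragments, so the decomposition is dependency-preserving.

none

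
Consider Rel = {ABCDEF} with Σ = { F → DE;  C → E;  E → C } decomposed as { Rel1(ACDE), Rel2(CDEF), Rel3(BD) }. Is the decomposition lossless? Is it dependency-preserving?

Lossless test (chase): applying each FD to every pair of rows produces no changes in the tableau, so no row becomes fully distinguished — the join is lossy.
Dependency preservation: every FD's attributes lie within a single fragment, so each can be enforced locally — preserved.

lossy but dependency-preserving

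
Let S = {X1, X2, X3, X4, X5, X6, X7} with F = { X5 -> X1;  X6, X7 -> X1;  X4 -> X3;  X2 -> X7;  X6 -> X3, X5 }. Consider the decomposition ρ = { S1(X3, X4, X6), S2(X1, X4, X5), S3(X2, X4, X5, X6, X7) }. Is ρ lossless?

Yes

Chase test. Columns are X1, X2, X3, X4, X5, X6, X7; row i has aⱼ where attribute j ∈ Si, else bᵢⱼ.
Initial tableau (one row per fragment):
  row 1: b11 b12 a3 a4 b15 a6 b17
  row 2: a1 b22 b23 a4 a5 b26 b27
  row 3: b31 a2 b33 a4 a5 a6 a7
Rows 2 and 3 agree on X5; apply X5→X1 and equate their X1 entries.
Rows 1 and 2 agree on X4; apply X4→X3 and equate their X3 entries.
Rows 1 and 3 agree on X4; apply X4→X3 and equate their X3 entries.
Rows 1 and 3 agree on X6; apply X6→X3, X5 and equate their X3, X5 entries.
Rows 1 and 2 agree on X5; apply X5→X1 and equate their X1 entries.
Row 3 is now all distinguished symbols — the join is lossless.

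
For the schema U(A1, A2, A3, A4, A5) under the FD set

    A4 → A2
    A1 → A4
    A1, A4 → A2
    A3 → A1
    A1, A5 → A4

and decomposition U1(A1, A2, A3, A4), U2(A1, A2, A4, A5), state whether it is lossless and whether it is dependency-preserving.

lossy but dependency-preserving

Lossless test: (A1, A2, A4)⁺ = {A1, A2, A4}, which is a superkey of neither fragment — lossy.
Dependency preservation: every FD's attributes lie within a single fragment, so each can be enforced locally — preserved.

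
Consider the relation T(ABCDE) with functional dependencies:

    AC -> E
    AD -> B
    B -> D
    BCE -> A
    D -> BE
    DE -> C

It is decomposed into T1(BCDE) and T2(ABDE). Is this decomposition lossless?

Yes

Common attributes: T1 ∩ T2 = {BDE}.
Closure of {BDE}: DE → C applies, adding C; BCE → A applies, adding A. So (BDE)⁺ = {ABCDE}.
This closure contains every attribute of T1, so T1 ∩ T2 → T1. The join is lossless.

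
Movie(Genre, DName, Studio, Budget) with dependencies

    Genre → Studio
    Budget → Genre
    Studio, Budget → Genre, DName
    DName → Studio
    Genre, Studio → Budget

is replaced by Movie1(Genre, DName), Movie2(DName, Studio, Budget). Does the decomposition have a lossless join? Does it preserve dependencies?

lossy and not dependency-preserving

Lossless test: (DName)⁺ = {DName, Studio}, which is a superkey of neither fragment — lossy.
Dependency preservation: the restricted closure of {Budget} across the fragments never reaches {Genre}, so Budget → Genre cannot be enforced without a join — not preserved.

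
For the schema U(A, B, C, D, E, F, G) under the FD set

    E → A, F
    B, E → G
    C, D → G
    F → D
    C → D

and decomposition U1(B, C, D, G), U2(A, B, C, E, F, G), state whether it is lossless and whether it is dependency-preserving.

Lossless test: (B, C, G)⁺ = {B, C, D, G}, which contains all of one fragment — lossless.
Dependency preservation: the restricted closure of {F} across the fragments never reaches {D}, so F → D cannot be enforced without a join — not preserved.

lossless but not dependency-preserving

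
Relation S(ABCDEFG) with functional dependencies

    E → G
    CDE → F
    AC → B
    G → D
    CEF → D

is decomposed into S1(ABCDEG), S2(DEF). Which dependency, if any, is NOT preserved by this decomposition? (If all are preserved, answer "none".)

CDE → F

Check CDE → F: no single fragment contains all of {CDEF}, and the restricted closure of {CDE} across the fragments never reaches {F}.
E → G is preserved.
AC → B is preserved.
G → D is preserved.
CEF → D is preserved.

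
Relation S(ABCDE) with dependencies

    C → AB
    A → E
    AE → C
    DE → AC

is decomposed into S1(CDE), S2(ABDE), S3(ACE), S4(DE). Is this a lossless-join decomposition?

Chase test. Columns are ABCDE; row i has aⱼ where attribute j ∈ Si, else bᵢⱼ.
Initial tableau (one row per fragment):
  row 1: b11 b12 a3 a4 a5
  row 2: a1 a2 b23 a4 a5
  row 3: a1 b32 a3 b34 a5
  row 4: b41 b42 b43 a4 a5
Rows 1 and 3 agree on C; apply C→AB and equate their AB entries.
Rows 1 and 2 agree on AE; apply AE→C and equate their C entries.
Rows 1 and 4 agree on DE; apply DE→AC and equate their AC entries.
Rows 1 and 2 agree on C; apply C→AB and equate their AB entries.
Rows 1 and 4 agree on C; apply C→AB and equate their AB entries.
Row 1 is now all distinguished symbols — the join is lossless.

Yes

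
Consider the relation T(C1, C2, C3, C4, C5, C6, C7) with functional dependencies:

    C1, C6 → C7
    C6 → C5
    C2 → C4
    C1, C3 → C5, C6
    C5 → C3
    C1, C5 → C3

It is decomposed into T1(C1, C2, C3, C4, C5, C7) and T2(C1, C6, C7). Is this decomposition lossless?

No

Common attributes: T1 ∩ T2 = {C1, C7}.
No dependency enlarges {C1, C7}, so (C1, C7)⁺ = {C1, C7}.
The closure contains neither all of T1 = {C1, C2, C3, C4, C5, C7} nor all of T2 = {C1, C6, C7}, so the common attributes are not a superkey of either fragment. The join is lossy.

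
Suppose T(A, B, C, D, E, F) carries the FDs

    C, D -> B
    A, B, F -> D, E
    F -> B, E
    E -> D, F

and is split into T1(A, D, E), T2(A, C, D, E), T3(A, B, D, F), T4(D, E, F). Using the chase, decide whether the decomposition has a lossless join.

Chase test. Columns are A, B, C, D, E, F; row i has aⱼ where attribute j ∈ Ti, else bᵢⱼ.
Initial tableau (one row per fragment):
  row 1: a1 b12 b13 a4 a5 b16
  row 2: a1 b22 a3 a4 a5 b26
  row 3: a1 a2 b33 a4 b35 a6
  row 4: b41 b42 b43 a4 a5 a6
Rows 3 and 4 agree on F; apply F→B, E and equate their B, E entries.
Rows 1 and 2 agree on E; apply E→D, F and equate their D, F entries.
Rows 1 and 3 agree on E; apply E→D, F and equate their D, F entries.
Rows 1 and 2 agree on F; apply F→B, E and equate their B, E entries.
Rows 1 and 3 agree on F; apply F→B, E and equate their B, E entries.
Row 2 is now all distinguished symbols — the join is lossless.

Yes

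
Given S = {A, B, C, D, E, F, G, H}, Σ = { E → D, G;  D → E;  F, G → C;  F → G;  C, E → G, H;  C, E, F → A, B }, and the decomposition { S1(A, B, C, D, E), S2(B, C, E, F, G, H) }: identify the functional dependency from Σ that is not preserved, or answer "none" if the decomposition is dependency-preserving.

Check C, E, F → A, B: no single fragment contains all of {A, B, C, E, F}, and the restricted closure of {C, E, F} across the fragments never reaches {A, B}.
E → D, G is preserved.
D → E is preserved.
F, G → C is preserved.
F → G is preserved.
C, E → G, H is preserved.

C, E, F → A, B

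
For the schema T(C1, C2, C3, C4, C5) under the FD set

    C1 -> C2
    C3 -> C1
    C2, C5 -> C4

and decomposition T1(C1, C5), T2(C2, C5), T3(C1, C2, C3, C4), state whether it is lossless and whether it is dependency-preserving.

lossy and not dependency-preserving

Lossless test (chase): Rows 1 and 3 agree on C1; apply C1→C2 and equate their C2 entries. Rows 1 and 2 agree on C2, C5; apply C2, C5→C4 and equate their C4 entries. No row becomes fully distinguished — the join is lossy.
Dependency preservation: the restricted closure of {C2, C5} across the fragments never reaches {C4}, so C2, C5 → C4 cannot be enforced without a join — not preserved.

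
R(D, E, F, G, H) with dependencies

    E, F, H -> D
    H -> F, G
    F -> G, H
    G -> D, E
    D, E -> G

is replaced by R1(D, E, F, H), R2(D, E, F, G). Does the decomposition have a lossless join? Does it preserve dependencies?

Lossless test: (D, E, F)⁺ = {D, E, F, G, H}, which contains all of one fragment — lossless.
Dependency preservation: H → F, G; F → G, H are not contained in any single fragment, but the restricted closure of each left-hand side across the fragments still reaches the right-hand side; the remaining FDs each lie inside some fragment. All dependencies are preserved.

lossless and dependency-preserving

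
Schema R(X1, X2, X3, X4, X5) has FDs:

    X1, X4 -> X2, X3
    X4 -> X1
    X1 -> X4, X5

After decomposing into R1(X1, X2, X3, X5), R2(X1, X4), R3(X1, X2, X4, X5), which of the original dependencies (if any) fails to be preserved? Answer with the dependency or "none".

X1, X4 → X2, X3: restricted closure across fragments reaches X2, X3.
X4 → X1 lies within R2.
X1 → X4, X5 lies within R3.
Every dependency is enforceable on the fragments, so the decomposition is dependency-preserving.

none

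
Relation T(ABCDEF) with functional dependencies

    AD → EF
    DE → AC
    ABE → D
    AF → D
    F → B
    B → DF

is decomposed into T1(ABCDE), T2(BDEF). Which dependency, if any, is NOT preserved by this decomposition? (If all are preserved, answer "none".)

AD → EF: restricted closure across fragments reaches EF.
DE → AC lies within T1.
ABE → D lies within T1.
AF → D: restricted closure across fragments reaches D.
F → B lies within T2.
B → DF lies within T2.
Every dependency is enforceable on the fragments, so the decomposition is dependency-preserving.

none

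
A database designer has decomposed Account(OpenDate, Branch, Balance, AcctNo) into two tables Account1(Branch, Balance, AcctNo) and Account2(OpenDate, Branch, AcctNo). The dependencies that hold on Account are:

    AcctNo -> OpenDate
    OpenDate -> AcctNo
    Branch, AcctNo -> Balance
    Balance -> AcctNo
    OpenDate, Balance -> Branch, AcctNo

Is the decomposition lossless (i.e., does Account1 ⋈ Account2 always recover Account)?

Yes

Common attributes: Account1 ∩ Account2 = {Branch, AcctNo}.
Closure of {Branch, AcctNo}: AcctNo → OpenDate applies, adding OpenDate; Branch, AcctNo → Balance applies, adding Balance. So (Branch, AcctNo)⁺ = {OpenDate, Branch, Balance, AcctNo}.
This closure contains every attribute of Account1, so Account1 ∩ Account2 → Account1. The join is lossless.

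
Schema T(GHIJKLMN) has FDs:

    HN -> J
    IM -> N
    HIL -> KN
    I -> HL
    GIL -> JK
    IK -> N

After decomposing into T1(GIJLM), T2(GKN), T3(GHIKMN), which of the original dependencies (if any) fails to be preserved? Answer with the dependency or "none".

HN -> J

Check HN → J: no single fragment contains all of {HJN}, and the restricted closure of {HN} across the fragments never reaches {J}.
IM → N is preserved.
HIL → KN is preserved.
I → HL is preserved.
GIL → JK is preserved.
IK → N is preserved.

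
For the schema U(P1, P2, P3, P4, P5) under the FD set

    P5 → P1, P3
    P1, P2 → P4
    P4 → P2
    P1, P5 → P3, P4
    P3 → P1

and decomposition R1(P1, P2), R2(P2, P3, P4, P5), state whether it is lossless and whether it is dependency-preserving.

Lossless test: (P2)⁺ = {P2}, which is a superkey of neither fragment — lossy.
Dependency preservation: the restricted closure of {P5} across the fragments never reaches {P1, P3}, so P5 → P1, P3 cannot be enforced without a join — not preserved.

lossy and not dependency-preserving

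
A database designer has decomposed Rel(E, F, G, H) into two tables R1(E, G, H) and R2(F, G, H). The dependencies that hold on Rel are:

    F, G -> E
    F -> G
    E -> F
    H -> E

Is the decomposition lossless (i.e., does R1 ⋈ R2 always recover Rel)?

Common attributes: R1 ∩ R2 = {G, H}.
Closure of {G, H}: H → E applies, adding E; E → F applies, adding F. So (G, H)⁺ = {E, F, G, H}.
This closure contains every attribute of R1, so R1 ∩ R2 → R1. The join is lossless.

Yes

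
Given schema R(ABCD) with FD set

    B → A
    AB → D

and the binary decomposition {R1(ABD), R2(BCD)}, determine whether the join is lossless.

Common attributes: R1 ∩ R2 = {BD}.
Closure of {BD}: B → A applies, adding A. So (BD)⁺ = {ABD}.
This closure contains every attribute of R1, so R1 ∩ R2 → R1. The join is lossless.

Yes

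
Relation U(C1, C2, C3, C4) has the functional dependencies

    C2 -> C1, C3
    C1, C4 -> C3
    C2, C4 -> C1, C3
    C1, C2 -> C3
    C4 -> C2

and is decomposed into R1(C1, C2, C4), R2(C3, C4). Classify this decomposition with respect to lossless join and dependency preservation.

lossless but not dependency-preserving

Lossless test: (C4)⁺ = {C1, C2, C3, C4}, which contains all of one fragment — lossless.
Dependency preservation: the restricted closure of {C2} across the fragments never reaches {C1, C3}, so C2 → C1, C3 cannot be enforced without a join — not preserved.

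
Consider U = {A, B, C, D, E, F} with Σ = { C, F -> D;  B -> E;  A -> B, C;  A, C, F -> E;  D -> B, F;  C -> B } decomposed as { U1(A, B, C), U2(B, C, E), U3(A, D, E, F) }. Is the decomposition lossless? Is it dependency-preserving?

Lossless test (chase): Rows 1 and 2 agree on B; apply B→E and equate their E entries. Rows 1 and 3 agree on A; apply A→B, C and equate their B, C entries. Row 3 is now all distinguished symbols — the join is lossless.
Dependency preservation: the restricted closure of {C, F} across the fragments never reaches {D}, so C, F → D cannot be enforced without a join — not preserved.

lossless but not dependency-preserving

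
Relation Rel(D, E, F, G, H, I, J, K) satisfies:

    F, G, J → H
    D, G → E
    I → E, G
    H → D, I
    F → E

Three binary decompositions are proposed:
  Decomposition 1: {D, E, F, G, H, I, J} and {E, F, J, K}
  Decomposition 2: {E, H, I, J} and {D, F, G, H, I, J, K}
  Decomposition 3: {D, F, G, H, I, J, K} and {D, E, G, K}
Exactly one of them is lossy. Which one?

Decomposition 1: common = {E, F, J}, closure = {E, F, J} → lossy.
Decomposition 2: common = {H, I, J}, closure = {D, E, G, H, I, J} → lossless.
Decomposition 3: common = {D, G, K}, closure = {D, E, G, K} → lossless.

Decomposition 1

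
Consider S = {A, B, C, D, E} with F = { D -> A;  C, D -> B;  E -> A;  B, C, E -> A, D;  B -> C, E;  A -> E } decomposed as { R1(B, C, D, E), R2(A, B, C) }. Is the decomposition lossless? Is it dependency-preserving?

Lossless test: (B, C)⁺ = {A, B, C, D, E}, which contains all of one fragment — lossless.
Dependency preservation: the restricted closure of {D} across the fragments never reaches {A}, so D → A cannot be enforced without a join — not preserved.

lossless but not dependency-preserving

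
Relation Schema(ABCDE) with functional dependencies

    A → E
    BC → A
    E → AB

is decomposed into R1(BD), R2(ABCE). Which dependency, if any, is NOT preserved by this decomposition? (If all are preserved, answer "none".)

A → E lies within R2.
BC → A lies within R2.
E → AB lies within R2.
Every dependency is enforceable on the fragments, so the decomposition is dependency-preserving.

none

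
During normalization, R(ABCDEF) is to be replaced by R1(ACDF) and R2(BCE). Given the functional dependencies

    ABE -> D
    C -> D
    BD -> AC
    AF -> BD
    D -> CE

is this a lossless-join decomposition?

No

Common attributes: R1 ∩ R2 = {C}.
Closure of {C}: C → D applies, adding D; D → CE applies, adding E. So (C)⁺ = {CDE}.
The closure contains neither all of R1 = {ACDF} nor all of R2 = {BCE}, so the common attributes are not a superkey of either fragment. The join is lossy.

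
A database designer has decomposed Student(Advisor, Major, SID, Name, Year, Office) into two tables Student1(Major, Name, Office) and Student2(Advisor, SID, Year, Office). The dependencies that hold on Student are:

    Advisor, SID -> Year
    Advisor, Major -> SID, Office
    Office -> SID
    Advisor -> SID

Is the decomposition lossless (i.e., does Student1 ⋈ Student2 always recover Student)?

Common attributes: Student1 ∩ Student2 = {Office}.
Closure of {Office}: Office → SID applies, adding SID. So (Office)⁺ = {SID, Office}.
The closure contains neither all of Student1 = {Major, Name, Office} nor all of Student2 = {Advisor, SID, Year, Office}, so the common attributes are not a superkey of either fragment. The join is lossy.

No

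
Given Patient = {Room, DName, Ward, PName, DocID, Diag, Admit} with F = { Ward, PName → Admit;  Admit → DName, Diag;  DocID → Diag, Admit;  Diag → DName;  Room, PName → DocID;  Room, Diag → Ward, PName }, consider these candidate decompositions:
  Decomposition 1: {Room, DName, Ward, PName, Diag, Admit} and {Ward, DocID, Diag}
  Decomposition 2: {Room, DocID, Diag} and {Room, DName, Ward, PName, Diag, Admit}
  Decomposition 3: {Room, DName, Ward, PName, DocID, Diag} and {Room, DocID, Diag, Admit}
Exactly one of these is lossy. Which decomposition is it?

Decomposition 1: common = {Ward, Diag}, closure = {DName, Ward, Diag} → lossy.
Decomposition 2: common = {Room, Diag}, closure = {Room, DName, Ward, PName, DocID, Diag, Admit} → lossless.
Decomposition 3: common = {Room, DocID, Diag}, closure = {Room, DName, Ward, PName, DocID, Diag, Admit} → lossless.

Decomposition 1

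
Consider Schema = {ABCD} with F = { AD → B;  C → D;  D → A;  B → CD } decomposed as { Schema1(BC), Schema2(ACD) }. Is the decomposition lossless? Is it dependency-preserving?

Lossless test: (C)⁺ = {ABCD}, which contains all of one fragment — lossless.
Dependency preservation: AD → B; B → CD are not contained in any single fragment, but the restricted closure of each left-hand side across the fragments still reaches the right-hand side; the remaining FDs each lie inside some fragment. All dependencies are preserved.

lossless and dependency-preserving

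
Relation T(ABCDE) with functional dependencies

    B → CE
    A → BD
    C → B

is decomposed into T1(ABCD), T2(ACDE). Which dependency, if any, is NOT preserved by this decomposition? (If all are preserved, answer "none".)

none

B → CE: restricted closure across fragments reaches CE.
A → BD lies within T1.
C → B lies within T1.
Every dependency is enforceable on the fragments, so the decomposition is dependency-preserving.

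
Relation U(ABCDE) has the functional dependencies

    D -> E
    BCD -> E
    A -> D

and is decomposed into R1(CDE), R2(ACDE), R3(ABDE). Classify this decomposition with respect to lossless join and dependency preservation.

lossy but dependency-preserving

Lossless test (chase): applying each FD to every pair of rows produces no changes in the tableau, so no row becomes fully distinguished — the join is lossy.
Dependency preservation: BCD → E is not contained in any single fragment, but the restricted closure of its left-hand side across the fragments still reaches the right-hand side; the remaining FDs each lie inside some fragment. All dependencies are preserved.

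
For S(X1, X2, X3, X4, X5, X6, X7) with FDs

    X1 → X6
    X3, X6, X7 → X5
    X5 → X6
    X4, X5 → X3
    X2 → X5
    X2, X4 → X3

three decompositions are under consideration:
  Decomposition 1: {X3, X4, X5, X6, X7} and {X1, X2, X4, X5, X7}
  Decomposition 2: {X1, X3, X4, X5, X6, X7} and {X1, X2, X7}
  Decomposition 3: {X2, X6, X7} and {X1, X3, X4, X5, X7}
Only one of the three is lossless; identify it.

Decomposition 1

Decomposition 1: common = {X4, X5, X7}, closure = {X3, X4, X5, X6, X7} → lossless.
Decomposition 2: common = {X1, X7}, closure = {X1, X6, X7} → lossy.
Decomposition 3: common = {X7}, closure = {X7} → lossy.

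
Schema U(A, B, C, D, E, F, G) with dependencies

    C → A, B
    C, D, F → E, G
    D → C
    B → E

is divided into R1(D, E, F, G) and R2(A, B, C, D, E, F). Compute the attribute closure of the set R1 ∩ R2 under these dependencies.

A, B, C, D, E, F, G

R1 ∩ R2 = {D, E, F}.
D → C applies, adding C
C → A, B applies, adding A, B
C, D, F → E, G applies, adding G
Closure: {A, B, C, D, E, F, G}.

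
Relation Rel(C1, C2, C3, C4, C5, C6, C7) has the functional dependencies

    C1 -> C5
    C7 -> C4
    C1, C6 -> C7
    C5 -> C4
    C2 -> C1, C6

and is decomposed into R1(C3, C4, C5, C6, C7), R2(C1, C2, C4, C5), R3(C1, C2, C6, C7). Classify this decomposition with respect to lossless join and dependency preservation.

lossy but dependency-preserving

Lossless test (chase): Rows 2 and 3 agree on C1; apply C1→C5 and equate their C5 entries. Rows 1 and 3 agree on C7; apply C7→C4 and equate their C4 entries. Rows 2 and 3 agree on C2; apply C2→C1, C6 and equate their C1, C6 entries. Rows 2 and 3 agree on C1, C6; apply C1, C6→C7 and equate their C7 entries. No row becomes fully distinguished — the join is lossy.
Dependency preservation: every FD's attributes lie within a single fragment, so each can be enforced locally — preserved.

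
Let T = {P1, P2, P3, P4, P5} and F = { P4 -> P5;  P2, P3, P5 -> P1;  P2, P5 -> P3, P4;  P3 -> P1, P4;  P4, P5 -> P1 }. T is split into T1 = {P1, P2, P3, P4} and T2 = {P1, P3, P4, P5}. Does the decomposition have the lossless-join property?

Common attributes: T1 ∩ T2 = {P1, P3, P4}.
Closure of {P1, P3, P4}: P4 → P5 applies, adding P5. So (P1, P3, P4)⁺ = {P1, P3, P4, P5}.
This closure contains every attribute of T2, so T1 ∩ T2 → T2. The join is lossless.

Yes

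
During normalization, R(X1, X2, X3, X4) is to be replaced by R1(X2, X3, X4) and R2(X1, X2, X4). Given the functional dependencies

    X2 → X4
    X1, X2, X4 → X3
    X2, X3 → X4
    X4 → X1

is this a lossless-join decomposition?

Common attributes: R1 ∩ R2 = {X2, X4}.
Closure of {X2, X4}: X4 → X1 applies, adding X1; X1, X2, X4 → X3 applies, adding X3. So (X2, X4)⁺ = {X1, X2, X3, X4}.
This closure contains every attribute of R1, so R1 ∩ R2 → R1. The join is lossless.

Yes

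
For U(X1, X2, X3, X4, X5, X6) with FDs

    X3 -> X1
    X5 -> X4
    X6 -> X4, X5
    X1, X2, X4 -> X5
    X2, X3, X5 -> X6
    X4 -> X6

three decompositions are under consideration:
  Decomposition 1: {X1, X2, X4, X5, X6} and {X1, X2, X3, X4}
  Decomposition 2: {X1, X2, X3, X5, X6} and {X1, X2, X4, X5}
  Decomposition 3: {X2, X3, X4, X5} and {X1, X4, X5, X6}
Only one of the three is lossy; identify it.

Decomposition 3

Decomposition 1: common = {X1, X2, X4}, closure = {X1, X2, X4, X5, X6} → lossless.
Decomposition 2: common = {X1, X2, X5}, closure = {X1, X2, X4, X5, X6} → lossless.
Decomposition 3: common = {X4, X5}, closure = {X4, X5, X6} → lossy.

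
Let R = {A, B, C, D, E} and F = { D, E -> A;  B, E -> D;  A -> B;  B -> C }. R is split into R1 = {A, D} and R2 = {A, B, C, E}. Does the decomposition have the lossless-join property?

No

Common attributes: R1 ∩ R2 = {A}.
Closure of {A}: A → B applies, adding B; B → C applies, adding C. So (A)⁺ = {A, B, C}.
The closure contains neither all of R1 = {A, D} nor all of R2 = {A, B, C, E}, so the common attributes are not a superkey of either fragment. The join is lossy.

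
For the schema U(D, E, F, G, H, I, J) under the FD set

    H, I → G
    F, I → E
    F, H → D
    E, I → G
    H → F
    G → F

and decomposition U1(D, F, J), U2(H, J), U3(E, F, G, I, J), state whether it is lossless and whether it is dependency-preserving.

Lossless test (chase): applying each FD to every pair of rows produces no changes in the tableau, so no row becomes fully distinguished — the join is lossy.
Dependency preservation: the restricted closure of {H, I} across the fragments never reaches {G}, so H, I → G cannot be enforced without a join — not preserved.

lossy and not dependency-preserving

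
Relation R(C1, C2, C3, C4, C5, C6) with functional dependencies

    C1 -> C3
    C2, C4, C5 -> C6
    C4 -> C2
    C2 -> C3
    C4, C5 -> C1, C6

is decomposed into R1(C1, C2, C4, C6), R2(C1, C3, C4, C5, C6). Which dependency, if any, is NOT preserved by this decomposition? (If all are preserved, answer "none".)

Check C2 → C3: no single fragment contains all of {C2, C3}, and the restricted closure of {C2} across the fragments never reaches {C3}.
C1 → C3 is preserved.
C2, C4, C5 → C6 is preserved.
C4 → C2 is preserved.
C4, C5 → C1, C6 is preserved.

C2 -> C3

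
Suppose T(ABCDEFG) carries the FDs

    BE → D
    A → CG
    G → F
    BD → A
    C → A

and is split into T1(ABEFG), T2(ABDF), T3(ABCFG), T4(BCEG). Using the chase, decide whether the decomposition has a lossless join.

No

Chase test. Columns are ABCDEFG; row i has aⱼ where attribute j ∈ Ti, else bᵢⱼ.
Initial tableau (one row per fragment):
  row 1: a1 a2 b13 b14 a5 a6 a7
  row 2: a1 a2 b23 a4 b25 a6 b27
  row 3: a1 a2 a3 b34 b35 a6 a7
  row 4: b41 a2 a3 b44 a5 b46 a7
Rows 1 and 4 agree on BE; apply BE→D and equate their D entries.
Rows 1 and 2 agree on A; apply A→CG and equate their CG entries.
Rows 1 and 3 agree on A; apply A→CG and equate their CG entries.
Rows 1 and 4 agree on G; apply G→F and equate their F entries.
Rows 1 and 4 agree on BD; apply BD→A and equate their A entries.
No row becomes fully distinguished — the join is lossy.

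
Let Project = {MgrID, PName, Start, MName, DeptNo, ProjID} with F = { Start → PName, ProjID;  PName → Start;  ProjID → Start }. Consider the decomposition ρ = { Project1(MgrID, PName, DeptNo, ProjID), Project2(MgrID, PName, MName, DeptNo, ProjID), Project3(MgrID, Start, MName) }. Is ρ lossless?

No

Chase test. Columns are MgrID, PName, Start, MName, DeptNo, ProjID; row i has aⱼ where attribute j ∈ Projecti, else bᵢⱼ.
Initial tableau (one row per fragment):
  row 1: a1 a2 b13 b14 a5 a6
  row 2: a1 a2 b23 a4 a5 a6
  row 3: a1 b32 a3 a4 b35 b36
Rows 1 and 2 agree on PName; apply PName→Start and equate their Start entries.
No row becomes fully distinguished — the join is lossy.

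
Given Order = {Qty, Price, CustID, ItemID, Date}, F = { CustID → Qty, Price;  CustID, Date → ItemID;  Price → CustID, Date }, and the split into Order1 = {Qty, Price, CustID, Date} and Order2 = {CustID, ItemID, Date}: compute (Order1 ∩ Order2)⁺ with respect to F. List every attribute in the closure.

Order1 ∩ Order2 = {CustID, Date}.
CustID → Qty, Price applies, adding Qty, Price
CustID, Date → ItemID applies, adding ItemID
Closure: {Qty, Price, CustID, ItemID, Date}.

Qty, Price, CustID, ItemID, Date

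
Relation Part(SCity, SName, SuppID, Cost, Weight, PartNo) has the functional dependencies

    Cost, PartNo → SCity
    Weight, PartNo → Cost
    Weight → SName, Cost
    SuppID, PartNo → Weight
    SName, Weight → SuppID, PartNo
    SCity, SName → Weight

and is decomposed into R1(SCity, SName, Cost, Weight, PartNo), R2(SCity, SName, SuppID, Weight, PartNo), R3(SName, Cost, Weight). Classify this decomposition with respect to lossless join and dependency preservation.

Lossless test (chase): Rows 1 and 2 agree on Weight, PartNo; apply Weight, PartNo→Cost and equate their Cost entries. Rows 1 and 2 agree on SName, Weight; apply SName, Weight→SuppID, PartNo and equate their SuppID, PartNo entries. Rows 1 and 3 agree on SName, Weight; apply SName, Weight→SuppID, PartNo and equate their SuppID, PartNo entries. Rows 1 and 3 agree on Cost, PartNo; apply Cost, PartNo→SCity and equate their SCity entries. Row 1 is now all distinguished symbols — the join is lossless.
Dependency preservation: every FD's attributes lie within a single fragment, so each can be enforced locally — preserved.

lossless and dependency-preserving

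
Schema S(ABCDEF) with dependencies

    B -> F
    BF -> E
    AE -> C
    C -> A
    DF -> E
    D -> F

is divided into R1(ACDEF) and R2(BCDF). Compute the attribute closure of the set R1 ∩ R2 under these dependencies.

ACDEF

R1 ∩ R2 = {CDF}.
C → A applies, adding A
DF → E applies, adding E
Closure: {ACDEF}.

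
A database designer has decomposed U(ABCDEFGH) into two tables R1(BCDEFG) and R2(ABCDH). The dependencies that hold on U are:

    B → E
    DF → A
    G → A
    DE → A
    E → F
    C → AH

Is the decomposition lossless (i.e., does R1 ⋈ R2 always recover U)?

Yes

Common attributes: R1 ∩ R2 = {BCD}.
Closure of {BCD}: B → E applies, adding E; DE → A applies, adding A; E → F applies, adding F; C → AH applies, adding H. So (BCD)⁺ = {ABCDEFH}.
This closure contains every attribute of R2, so R1 ∩ R2 → R2. The join is lossless.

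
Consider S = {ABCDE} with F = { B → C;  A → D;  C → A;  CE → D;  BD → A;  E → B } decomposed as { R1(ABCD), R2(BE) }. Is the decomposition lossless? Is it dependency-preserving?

lossless and dependency-preserving

Lossless test: (B)⁺ = {ABCD}, which contains all of one fragment — lossless.
Dependency preservation: CE → D is not contained in any single fragment, but the restricted closure of its left-hand side across the fragments still reaches the right-hand side; the remaining FDs each lie inside some fragment. All dependencies are preserved.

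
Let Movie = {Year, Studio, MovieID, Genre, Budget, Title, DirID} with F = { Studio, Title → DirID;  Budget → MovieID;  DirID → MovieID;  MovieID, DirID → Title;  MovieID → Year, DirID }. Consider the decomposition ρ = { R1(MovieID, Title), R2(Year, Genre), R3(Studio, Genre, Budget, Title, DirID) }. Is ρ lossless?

Chase test. Columns are Year, Studio, MovieID, Genre, Budget, Title, DirID; row i has aⱼ where attribute j ∈ Ri, else bᵢⱼ.
Initial tableau (one row per fragment):
  row 1: b11 b12 a3 b14 b15 a6 b17
  row 2: a1 b22 b23 a4 b25 b26 b27
  row 3: b31 a2 b33 a4 a5 a6 a7
No row becomes fully distinguished — the join is lossy.

No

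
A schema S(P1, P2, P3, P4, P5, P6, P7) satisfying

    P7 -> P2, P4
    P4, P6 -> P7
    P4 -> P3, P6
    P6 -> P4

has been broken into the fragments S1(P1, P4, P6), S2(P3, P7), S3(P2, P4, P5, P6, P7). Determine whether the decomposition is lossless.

No

Chase test. Columns are P1, P2, P3, P4, P5, P6, P7; row i has aⱼ where attribute j ∈ Si, else bᵢⱼ.
Initial tableau (one row per fragment):
  row 1: a1 b12 b13 a4 b15 a6 b17
  row 2: b21 b22 a3 b24 b25 b26 a7
  row 3: b31 a2 b33 a4 a5 a6 a7
Rows 2 and 3 agree on P7; apply P7→P2, P4 and equate their P2, P4 entries.
Rows 1 and 3 agree on P4, P6; apply P4, P6→P7 and equate their P7 entries.
Rows 1 and 2 agree on P4; apply P4→P3, P6 and equate their P3, P6 entries.
Rows 1 and 3 agree on P4; apply P4→P3, P6 and equate their P3, P6 entries.
Rows 1 and 2 agree on P7; apply P7→P2, P4 and equate their P2, P4 entries.
No row becomes fully distinguished — the join is lossy.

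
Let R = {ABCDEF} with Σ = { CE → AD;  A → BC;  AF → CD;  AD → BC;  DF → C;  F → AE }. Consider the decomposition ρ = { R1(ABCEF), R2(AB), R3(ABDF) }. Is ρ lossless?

Chase test. Columns are ABCDEF; row i has aⱼ where attribute j ∈ Ri, else bᵢⱼ.
Initial tableau (one row per fragment):
  row 1: a1 a2 a3 b14 a5 a6
  row 2: a1 a2 b23 b24 b25 b26
  row 3: a1 a2 b33 a4 b35 a6
Rows 1 and 2 agree on A; apply A→BC and equate their BC entries.
Rows 1 and 3 agree on A; apply A→BC and equate their BC entries.
Rows 1 and 3 agree on AF; apply AF→CD and equate their CD entries.
Rows 1 and 3 agree on F; apply F→AE and equate their AE entries.
Row 1 is now all distinguished symbols — the join is lossless.

Yes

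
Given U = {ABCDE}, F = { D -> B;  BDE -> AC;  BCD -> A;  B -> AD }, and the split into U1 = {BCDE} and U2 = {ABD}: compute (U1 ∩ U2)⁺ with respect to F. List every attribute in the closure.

U1 ∩ U2 = {BD}.
B → AD applies, adding A
Closure: {ABD}.

ABD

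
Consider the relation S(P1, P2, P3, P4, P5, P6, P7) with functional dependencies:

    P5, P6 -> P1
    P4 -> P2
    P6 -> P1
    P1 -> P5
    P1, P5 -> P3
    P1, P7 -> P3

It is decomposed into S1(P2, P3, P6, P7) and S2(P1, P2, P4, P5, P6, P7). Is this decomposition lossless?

Common attributes: S1 ∩ S2 = {P2, P6, P7}.
Closure of {P2, P6, P7}: P6 → P1 applies, adding P1; P1 → P5 applies, adding P5; P1, P5 → P3 applies, adding P3. So (P2, P6, P7)⁺ = {P1, P2, P3, P5, P6, P7}.
This closure contains every attribute of S1, so S1 ∩ S2 → S1. The join is lossless.

Yes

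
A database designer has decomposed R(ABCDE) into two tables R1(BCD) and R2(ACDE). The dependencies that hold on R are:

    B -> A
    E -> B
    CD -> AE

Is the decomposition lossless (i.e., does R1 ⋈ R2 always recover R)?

Yes

Common attributes: R1 ∩ R2 = {CD}.
Closure of {CD}: CD → AE applies, adding AE; E → B applies, adding B. So (CD)⁺ = {ABCDE}.
This closure contains every attribute of R1, so R1 ∩ R2 → R1. The join is lossless.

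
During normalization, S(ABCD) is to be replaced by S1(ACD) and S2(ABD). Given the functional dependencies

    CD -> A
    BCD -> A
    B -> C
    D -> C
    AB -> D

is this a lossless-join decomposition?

Yes

Common attributes: S1 ∩ S2 = {AD}.
Closure of {AD}: D → C applies, adding C. So (AD)⁺ = {ACD}.
This closure contains every attribute of S1, so S1 ∩ S2 → S1. The join is lossless.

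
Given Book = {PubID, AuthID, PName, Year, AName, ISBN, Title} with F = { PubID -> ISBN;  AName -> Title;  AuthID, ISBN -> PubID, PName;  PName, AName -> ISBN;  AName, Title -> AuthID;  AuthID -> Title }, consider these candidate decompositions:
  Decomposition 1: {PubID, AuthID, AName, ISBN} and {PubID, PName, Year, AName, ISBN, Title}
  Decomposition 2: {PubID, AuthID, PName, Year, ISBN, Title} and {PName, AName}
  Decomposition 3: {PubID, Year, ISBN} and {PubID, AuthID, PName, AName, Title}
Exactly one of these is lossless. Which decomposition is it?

Decomposition 1: common = {PubID, AName, ISBN}, closure = {PubID, AuthID, PName, AName, ISBN, Title} → lossless.
Decomposition 2: common = {PName}, closure = {PName} → lossy.
Decomposition 3: common = {PubID}, closure = {PubID, ISBN} → lossy.

Decomposition 1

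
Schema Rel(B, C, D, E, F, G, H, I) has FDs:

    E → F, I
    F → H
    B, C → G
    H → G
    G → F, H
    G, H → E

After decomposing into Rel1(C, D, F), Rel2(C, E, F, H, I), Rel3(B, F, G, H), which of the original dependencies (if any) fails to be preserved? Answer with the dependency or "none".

B, C → G

Check B, C → G: no single fragment contains all of {B, C, G}, and the restricted closure of {B, C} across the fragments never reaches {G}.
E → F, I is preserved.
F → H is preserved.
H → G is preserved.
G → F, H is preserved.
G, H → E is preserved.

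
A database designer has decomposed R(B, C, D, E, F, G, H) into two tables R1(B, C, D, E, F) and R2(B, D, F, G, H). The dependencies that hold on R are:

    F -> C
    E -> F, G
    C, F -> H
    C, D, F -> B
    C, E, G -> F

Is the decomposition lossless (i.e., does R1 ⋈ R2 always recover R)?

Common attributes: R1 ∩ R2 = {B, D, F}.
Closure of {B, D, F}: F → C applies, adding C; C, F → H applies, adding H. So (B, D, F)⁺ = {B, C, D, F, H}.
The closure contains neither all of R1 = {B, C, D, E, F} nor all of R2 = {B, D, F, G, H}, so the common attributes are not a superkey of either fragment. The join is lossy.

No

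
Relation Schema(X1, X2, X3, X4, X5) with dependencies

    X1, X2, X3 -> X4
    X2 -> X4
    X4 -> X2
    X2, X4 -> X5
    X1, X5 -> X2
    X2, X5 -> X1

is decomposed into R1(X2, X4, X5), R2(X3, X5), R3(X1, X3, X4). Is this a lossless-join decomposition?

Chase test. Columns are X1, X2, X3, X4, X5; row i has aⱼ where attribute j ∈ Ri, else bᵢⱼ.
Initial tableau (one row per fragment):
  row 1: b11 a2 b13 a4 a5
  row 2: b21 b22 a3 b24 a5
  row 3: a1 b32 a3 a4 b35
Rows 1 and 3 agree on X4; apply X4→X2 and equate their X2 entries.
Rows 1 and 3 agree on X2, X4; apply X2, X4→X5 and equate their X5 entries.
Rows 1 and 3 agree on X2, X5; apply X2, X5→X1 and equate their X1 entries.
Row 3 is now all distinguished symbols — the join is lossless.

Yes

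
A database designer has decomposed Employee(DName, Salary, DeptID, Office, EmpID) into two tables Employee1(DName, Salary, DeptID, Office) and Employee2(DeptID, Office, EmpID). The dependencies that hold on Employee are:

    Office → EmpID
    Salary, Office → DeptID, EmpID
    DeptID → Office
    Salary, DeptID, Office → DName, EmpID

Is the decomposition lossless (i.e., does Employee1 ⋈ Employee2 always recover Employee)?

Yes

Common attributes: Employee1 ∩ Employee2 = {DeptID, Office}.
Closure of {DeptID, Office}: Office → EmpID applies, adding EmpID. So (DeptID, Office)⁺ = {DeptID, Office, EmpID}.
This closure contains every attribute of Employee2, so Employee1 ∩ Employee2 → Employee2. The join is lossless.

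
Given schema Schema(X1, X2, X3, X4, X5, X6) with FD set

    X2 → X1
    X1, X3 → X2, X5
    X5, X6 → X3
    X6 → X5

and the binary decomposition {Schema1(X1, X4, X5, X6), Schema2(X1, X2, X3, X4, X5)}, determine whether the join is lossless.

Common attributes: Schema1 ∩ Schema2 = {X1, X4, X5}.
No dependency enlarges {X1, X4, X5}, so (X1, X4, X5)⁺ = {X1, X4, X5}.
The closure contains neither all of Schema1 = {X1, X4, X5, X6} nor all of Schema2 = {X1, X2, X3, X4, X5}, so the common attributes are not a superkey of either fragment. The join is lossy.

No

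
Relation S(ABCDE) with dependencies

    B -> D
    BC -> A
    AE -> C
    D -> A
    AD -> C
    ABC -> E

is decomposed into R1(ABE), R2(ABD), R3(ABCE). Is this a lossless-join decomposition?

Yes

Chase test. Columns are ABCDE; row i has aⱼ where attribute j ∈ Ri, else bᵢⱼ.
Initial tableau (one row per fragment):
  row 1: a1 a2 b13 b14 a5
  row 2: a1 a2 b23 a4 b25
  row 3: a1 a2 a3 b34 a5
Rows 1 and 2 agree on B; apply B→D and equate their D entries.
Rows 1 and 3 agree on B; apply B→D and equate their D entries.
Rows 1 and 3 agree on AE; apply AE→C and equate their C entries.
Rows 1 and 2 agree on AD; apply AD→C and equate their C entries.
Rows 1 and 2 agree on ABC; apply ABC→E and equate their E entries.
Row 1 is now all distinguished symbols — the join is lossless.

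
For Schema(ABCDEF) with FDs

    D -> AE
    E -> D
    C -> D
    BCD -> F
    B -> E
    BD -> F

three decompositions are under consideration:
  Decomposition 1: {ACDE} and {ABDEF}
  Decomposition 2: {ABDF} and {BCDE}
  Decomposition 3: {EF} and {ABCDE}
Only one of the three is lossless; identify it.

Decomposition 1: common = {ADE}, closure = {ADE} → lossy.
Decomposition 2: common = {BD}, closure = {ABDEF} → lossless.
Decomposition 3: common = {E}, closure = {ADE} → lossy.

Decomposition 2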